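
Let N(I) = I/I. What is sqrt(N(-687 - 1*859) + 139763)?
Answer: 2*sqrt(34941) ≈ 373.85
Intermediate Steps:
N(I) = 1
sqrt(N(-687 - 1*859) + 139763) = sqrt(1 + 139763) = sqrt(139764) = 2*sqrt(34941)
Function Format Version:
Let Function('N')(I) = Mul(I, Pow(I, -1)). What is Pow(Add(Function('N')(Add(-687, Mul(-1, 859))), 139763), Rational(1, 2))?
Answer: Mul(2, Pow(34941, Rational(1, 2))) ≈ 373.85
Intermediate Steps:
Function('N')(I) = 1
Pow(Add(Function('N')(Add(-687, Mul(-1, 859))), 139763), Rational(1, 2)) = Pow(Add(1, 139763), Rational(1, 2)) = Pow(139764, Rational(1, 2)) = Mul(2, Pow(34941, Rational(1, 2)))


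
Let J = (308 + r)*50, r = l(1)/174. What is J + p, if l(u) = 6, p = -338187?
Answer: -9360773/29 ≈ -3.2279e+5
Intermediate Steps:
r = 1/29 (r = 6/174 = 6*(1/174) = 1/29 ≈ 0.034483)
J = 446650/29 (J = (308 + 1/29)*50 = (8933/29)*50 = 446650/29 ≈ 15402.)
J + p = 446650/29 - 338187 = -9360773/29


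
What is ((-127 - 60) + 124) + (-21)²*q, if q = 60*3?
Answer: 79317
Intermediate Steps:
q = 180
((-127 - 60) + 124) + (-21)²*q = ((-127 - 60) + 124) + (-21)²*180 = (-187 + 124) + 441*180 = -63 + 79380 = 79317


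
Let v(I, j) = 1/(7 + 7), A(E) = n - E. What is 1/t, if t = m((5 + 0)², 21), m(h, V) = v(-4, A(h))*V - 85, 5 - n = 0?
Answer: -2/167 ≈ -0.011976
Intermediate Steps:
n = 5 (n = 5 - 1*0 = 5 + 0 = 5)
A(E) = 5 - E
v(I, j) = 1/14
m(h, V) = -85 + V/14 (m(h, V) = V/14 - 85 = -85 + V/14)
t = -167/2 (t = -85 + (1/14)*21 = -85 + 3/2 = -167/2 ≈ -83.500)
1/t = 1/(-167/2) = -2/167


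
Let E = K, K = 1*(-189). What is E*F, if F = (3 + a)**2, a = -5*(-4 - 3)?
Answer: -272916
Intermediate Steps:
a = 35 (a = -5*(-7) = 35)
F = 1444 (F = (3 + 35)**2 = 38**2 = 1444)
K = -189
E = -189
E*F = -189*1444 = -272916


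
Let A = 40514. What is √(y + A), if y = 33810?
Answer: 2*√18581 ≈ 272.62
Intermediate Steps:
√(y + A) = √(33810 + 40514) = √74324 = 2*√18581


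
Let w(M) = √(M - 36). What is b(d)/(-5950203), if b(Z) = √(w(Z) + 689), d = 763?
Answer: -√(689 + √727)/5950203 ≈ -4.4969e-6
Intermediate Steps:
w(M) = √(-36 + M)
b(Z) = √(689 + √(-36 + Z)) (b(Z) = √(√(-36 + Z) + 689) = √(689 + √(-36 + Z)))
b(d)/(-5950203) = √(689 + √(-36 + 763))/(-5950203) = √(689 + √727)*(-1/5950203) = -√(689 + √727)/5950203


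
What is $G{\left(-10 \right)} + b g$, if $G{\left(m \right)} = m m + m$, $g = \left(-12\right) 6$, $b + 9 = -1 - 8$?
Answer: $1386$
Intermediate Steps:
$b = -18$ ($b = -9 - 9 = -18$)
$g = -72$
$G{\left(m \right)} = m + m^{2}$ ($G{\left(m \right)} = m^{2} + m = m + m^{2}$)
$G{\left(-10 \right)} + b g = - 10 \left(1 - 10\right) - -1296 = \left(-10\right) \left(-9\right) + 1296 = 90 + 1296 = 1386$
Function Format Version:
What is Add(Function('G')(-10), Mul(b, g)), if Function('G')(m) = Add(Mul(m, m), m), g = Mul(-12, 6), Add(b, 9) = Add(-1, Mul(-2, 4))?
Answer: 1386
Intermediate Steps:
b = -18 (b = Add(-9, Add(-1, Mul(-2, 4))) = Add(-9, Add(-1, -8)) = Add(-9, -9) = -18)
g = -72
Function('G')(m) = Add(m, Pow(m, 2)) (Function('G')(m) = Add(Pow(m, 2), m) = Add(m, Pow(m, 2)))
Add(Function('G')(-10), Mul(b, g)) = Add(Mul(-10, Add(1, -10)), Mul(-18, -72)) = Add(Mul(-10, -9), 1296) = Add(90, 1296) = 1386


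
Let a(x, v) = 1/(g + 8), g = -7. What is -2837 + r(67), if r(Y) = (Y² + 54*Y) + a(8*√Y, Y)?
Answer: 5271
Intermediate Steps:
a(x, v) = 1 (a(x, v) = 1/(-7 + 8) = 1/1 = 1)
r(Y) = 1 + Y² + 54*Y (r(Y) = (Y² + 54*Y) + 1 = 1 + Y² + 54*Y)
-2837 + r(67) = -2837 + (1 + 67² + 54*67) = -2837 + (1 + 4489 + 3618) = -2837 + 8108 = 5271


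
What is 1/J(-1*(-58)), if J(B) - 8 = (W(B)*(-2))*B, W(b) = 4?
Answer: -1/456 ≈ -0.0021930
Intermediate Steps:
J(B) = 8 - 8*B (J(B) = 8 + (4*(-2))*B = 8 - 8*B)
1/J(-1*(-58)) = 1/(8 - (-8)*(-58)) = 1/(8 - 8*58) = 1/(8 - 464) = 1/(-456) = -1/456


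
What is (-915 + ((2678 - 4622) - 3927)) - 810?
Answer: -7596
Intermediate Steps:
(-915 + ((2678 - 4622) - 3927)) - 810 = (-915 + (-1944 - 3927)) - 810 = (-915 - 5871) - 810 = -6786 - 810 = -7596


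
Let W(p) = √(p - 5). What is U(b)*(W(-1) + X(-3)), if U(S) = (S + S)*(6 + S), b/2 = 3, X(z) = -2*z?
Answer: 864 + 144*I*√6 ≈ 864.0 + 352.73*I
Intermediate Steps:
b = 6 (b = 2*3 = 6)
W(p) = √(-5 + p)
U(S) = 2*S*(6 + S) (U(S) = (2*S)*(6 + S) = 2*S*(6 + S))
U(b)*(W(-1) + X(-3)) = (2*6*(6 + 6))*(√(-5 - 1) - 2*(-3)) = (2*6*12)*(√(-6) + 6) = 144*(I*√6 + 6) = 144*(6 + I*√6) = 864 + 144*I*√6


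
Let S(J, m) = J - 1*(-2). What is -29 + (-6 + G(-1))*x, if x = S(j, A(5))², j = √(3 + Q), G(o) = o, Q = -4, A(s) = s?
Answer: -50 - 28*I ≈ -50.0 - 28.0*I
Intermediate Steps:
j = I (j = √(3 - 4) = √(-1) = I ≈ 1.0*I)
S(J, m) = 2 + J (S(J, m) = J + 2 = 2 + J)
x = (2 + I)² ≈ 3.0 + 4.0*I
-29 + (-6 + G(-1))*x = -29 + (-6 - 1)*(2 + I)² = -29 - 7*(2 + I)²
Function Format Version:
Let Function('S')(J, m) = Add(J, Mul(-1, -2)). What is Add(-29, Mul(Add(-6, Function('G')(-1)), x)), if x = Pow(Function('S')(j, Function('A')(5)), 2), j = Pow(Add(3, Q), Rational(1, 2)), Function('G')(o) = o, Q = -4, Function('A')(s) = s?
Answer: Add(-50, Mul(-28, I)) ≈ Add(-50.000, Mul(-28.000, I))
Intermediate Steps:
j = I (j = Pow(Add(3, -4), Rational(1, 2)) = Pow(-1, Rational(1, 2)) = I ≈ Mul(1.0000, I))
Function('S')(J, m) = Add(2, J) (Function('S')(J, m) = Add(J, 2) = Add(2, J))
x = Pow(Add(2, I), 2) ≈ Add(3.0000, Mul(4.0000, I))
Add(-29, Mul(Add(-6, Function('G')(-1)), x)) = Add(-29, Mul(Add(-6, -1), Pow(Add(2, I), 2))) = Add(-29, Mul(-7, Pow(Add(2, I), 2)))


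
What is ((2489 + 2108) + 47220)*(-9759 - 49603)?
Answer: -3075960754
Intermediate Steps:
((2489 + 2108) + 47220)*(-9759 - 49603) = (4597 + 47220)*(-59362) = 51817*(-59362) = -3075960754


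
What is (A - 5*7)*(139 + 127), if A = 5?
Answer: -7980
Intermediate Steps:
(A - 5*7)*(139 + 127) = (5 - 5*7)*(139 + 127) = (5 - 35)*266 = -30*266 = -7980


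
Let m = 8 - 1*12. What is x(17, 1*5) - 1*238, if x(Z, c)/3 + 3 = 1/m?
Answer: -991/4 ≈ -247.75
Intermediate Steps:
m = -4 (m = 8 - 12 = -4)
x(Z, c) = -39/4 (x(Z, c) = -9 + 3/(-4) = -9 + 3*(-¼) = -9 - ¾ = -39/4)
x(17, 1*5) - 1*238 = -39/4 - 1*238 = -39/4 - 238 = -991/4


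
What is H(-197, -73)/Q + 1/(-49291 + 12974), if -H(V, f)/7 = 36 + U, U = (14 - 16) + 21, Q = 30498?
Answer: -609241/48156342 ≈ -0.012651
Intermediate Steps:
U = 19 (U = -2 + 21 = 19)
H(V, f) = -385 (H(V, f) = -7*(36 + 19) = -7*55 = -385)
H(-197, -73)/Q + 1/(-49291 + 12974) = -385/30498 + 1/(-49291 + 12974) = -385*1/30498 + 1/(-36317) = -385/30498 - 1/36317 = -609241/48156342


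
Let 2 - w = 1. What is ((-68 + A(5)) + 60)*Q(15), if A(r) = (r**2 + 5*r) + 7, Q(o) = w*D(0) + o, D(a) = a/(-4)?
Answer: 735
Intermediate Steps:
w = 1 (w = 2 - 1*1 = 2 - 1 = 1)
D(a) = -a/4 (D(a) = a*(-1/4) = -a/4)
Q(o) = o (Q(o) = 1*(-1/4*0) + o = 1*0 + o = 0 + o = o)
A(r) = 7 + r**2 + 5*r
((-68 + A(5)) + 60)*Q(15) = ((-68 + (7 + 5**2 + 5*5)) + 60)*15 = ((-68 + (7 + 25 + 25)) + 60)*15 = ((-68 + 57) + 60)*15 = (-11 + 60)*15 = 49*15 = 735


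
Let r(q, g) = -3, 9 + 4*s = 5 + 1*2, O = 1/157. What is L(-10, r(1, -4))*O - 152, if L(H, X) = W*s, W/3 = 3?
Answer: -47737/314 ≈ -152.03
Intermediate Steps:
W = 9 (W = 3*3 = 9)
O = 1/157 ≈ 0.0063694
s = -½ (s = -9/4 + (5 + 1*2)/4 = -9/4 + (5 + 2)/4 = -9/4 + (¼)*7 = -9/4 + 7/4 = -½ ≈ -0.50000)
L(H, X) = -9/2 (L(H, X) = 9*(-½) = -9/2)
L(-10, r(1, -4))*O - 152 = -9/2*1/157 - 152 = -9/314 - 152 = -47737/314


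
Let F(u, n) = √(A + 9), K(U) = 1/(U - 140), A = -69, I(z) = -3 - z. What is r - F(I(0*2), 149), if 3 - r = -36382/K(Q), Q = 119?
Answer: -764019 - 2*I*√15 ≈ -7.6402e+5 - 7.746*I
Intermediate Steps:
K(U) = 1/(-140 + U)
F(u, n) = 2*I*√15 (F(u, n) = √(-69 + 9) = √(-60) = 2*I*√15)
r = -764019 (r = 3 - (-36382)/(1/(-140 + 119)) = 3 - (-36382)/(1/(-21)) = 3 - (-36382)/(-1/21) = 3 - (-36382)*(-21) = 3 - 1*764022 = 3 - 764022 = -764019)
r - F(I(0*2), 149) = -764019 - 2*I*√15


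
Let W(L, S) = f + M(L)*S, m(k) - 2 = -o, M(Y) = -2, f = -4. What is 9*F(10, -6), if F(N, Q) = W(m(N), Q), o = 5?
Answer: 72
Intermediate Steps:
m(k) = -3 (m(k) = 2 - 1*5 = 2 - 5 = -3)
W(L, S) = -4 - 2*S
F(N, Q) = -4 - 2*Q
9*F(10, -6) = 9*(-4 - 2*(-6)) = 9*(-4 + 12) = 9*8 = 72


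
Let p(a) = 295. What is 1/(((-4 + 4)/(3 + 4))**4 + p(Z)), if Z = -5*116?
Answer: 1/295 ≈ 0.0033898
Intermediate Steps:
Z = -580
1/(((-4 + 4)/(3 + 4))**4 + p(Z)) = 1/(((-4 + 4)/(3 + 4))**4 + 295) = 1/((0/7)**4 + 295) = 1/((0*(1/7))**4 + 295) = 1/(0**4 + 295) = 1/(0 + 295) = 1/295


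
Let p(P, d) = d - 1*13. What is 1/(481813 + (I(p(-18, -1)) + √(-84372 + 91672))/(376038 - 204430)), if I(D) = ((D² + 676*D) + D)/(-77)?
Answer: 21460950724995287/10340165066737325875320 - 2595571*√73/10340165066737325875320 ≈ 2.0755e-6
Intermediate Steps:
p(P, d) = -13 + d (p(P, d) = d - 13 = -13 + d)
I(D) = -677*D/77 - D²/77 (I(D) = (D² + 677*D)*(-1/77) = -677*D/77 - D²/77)
1/(481813 + (I(p(-18, -1)) + √(-84372 + 91672))/(376038 - 204430)) = 1/(481813 + (-(-13 - 1)*(677 + (-13 - 1))/77 + √(-84372 + 91672))/(376038 - 204430)) = 1/(481813 + (-1/77*(-14)*(677 - 14) + √7300)/171608) = 1/(481813 + (-1/77*(-14)*663 + 10*√73)*(1/171608)) = 1/(481813 + (1326/11 + 10*√73)*(1/171608)) = 1/(481813 + (663/943844 + 5*√73/85804)) = 1/(454756309835/943844 + 5*√73/85804)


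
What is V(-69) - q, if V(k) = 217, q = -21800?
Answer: 22017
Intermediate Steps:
V(-69) - q = 217 - 1*(-21800) = 217 + 21800 = 22017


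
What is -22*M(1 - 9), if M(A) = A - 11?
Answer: 418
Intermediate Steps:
M(A) = -11 + A
-22*M(1 - 9) = -22*(-11 + (1 - 9)) = -22*(-11 - 8) = -22*(-19) = 418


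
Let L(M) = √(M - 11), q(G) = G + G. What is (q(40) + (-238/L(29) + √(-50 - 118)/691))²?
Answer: (165840 - 82229*√2 + 6*I*√42)²/4297329 ≈ 571.35 + 0.89672*I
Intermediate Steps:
q(G) = 2*G
L(M) = √(-11 + M)
(q(40) + (-238/L(29) + √(-50 - 118)/691))² = (2*40 + (-238/√(-11 + 29) + √(-50 - 118)/691))² = (80 + (-238*√2/6 + √(-168)*(1/691)))² = (80 + (-238*√2/6 + (2*I*√42)*(1/691)))² = (80 + (-119*√2/3 + 2*I*√42/691))² = (80 - 119*√2/3 + 2*I*√42/691)²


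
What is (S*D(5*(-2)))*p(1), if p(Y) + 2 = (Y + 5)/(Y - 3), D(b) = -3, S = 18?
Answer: 270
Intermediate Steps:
p(Y) = -2 + (5 + Y)/(-3 + Y) (p(Y) = -2 + (Y + 5)/(Y - 3) = -2 + (5 + Y)/(-3 + Y))
(S*D(5*(-2)))*p(1) = (18*(-3))*((11 - 1*1)/(-3 + 1)) = -54*(11 - 1)/(-2) = -(-27)*10 = -54*(-5) = 270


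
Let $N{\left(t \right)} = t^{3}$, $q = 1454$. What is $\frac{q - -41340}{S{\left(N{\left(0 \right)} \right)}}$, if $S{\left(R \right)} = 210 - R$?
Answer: $\frac{21397}{105} \approx 203.78$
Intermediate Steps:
$\frac{q - -41340}{S{\left(N{\left(0 \right)} \right)}} = \frac{1454 - -41340}{210 - 0^{3}} = \frac{1454 + 41340}{210 - 0} = \frac{42794}{210 + 0} = \frac{42794}{210} = 42794 \cdot \frac{1}{210} = \frac{21397}{105}$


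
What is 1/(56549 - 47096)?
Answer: 1/9453 ≈ 0.00010579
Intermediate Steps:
1/(56549 - 47096) = 1/9453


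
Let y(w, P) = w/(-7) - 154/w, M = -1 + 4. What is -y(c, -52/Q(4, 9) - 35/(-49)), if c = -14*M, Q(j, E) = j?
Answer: -29/3 ≈ -9.6667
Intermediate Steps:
M = 3
c = -42 (c = -14*3 = -42)
y(w, P) = -154/w - w/7 (y(w, P) = w*(-⅐) - 154/w = -w/7 - 154/w = -154/w - w/7)
-y(c, -52/Q(4, 9) - 35/(-49)) = -(-154/(-42) - ⅐*(-42)) = -(-154*(-1/42) + 6) = -(11/3 + 6) = -1*29/3 = -29/3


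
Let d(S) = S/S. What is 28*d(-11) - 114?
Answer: -86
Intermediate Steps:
d(S) = 1
28*d(-11) - 114 = 28*1 - 114 = 28 - 114 = -86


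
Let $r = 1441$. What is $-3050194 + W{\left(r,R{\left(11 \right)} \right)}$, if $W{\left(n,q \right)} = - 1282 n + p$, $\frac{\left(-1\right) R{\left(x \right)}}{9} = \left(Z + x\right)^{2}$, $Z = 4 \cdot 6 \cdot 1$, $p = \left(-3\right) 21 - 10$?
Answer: $-4897629$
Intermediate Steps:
$p = -73$ ($p = -63 - 10 = -73$)
$Z = 24$ ($Z = 24 \cdot 1 = 24$)
$R{\left(x \right)} = - 9 \left(24 + x\right)^{2}$
$W{\left(n,q \right)} = -73 - 1282 n$ ($W{\left(n,q \right)} = - 1282 n - 73 = -73 - 1282 n$)
$-3050194 + W{\left(r,R{\left(11 \right)} \right)} = -3050194 - 1847435 = -4897629$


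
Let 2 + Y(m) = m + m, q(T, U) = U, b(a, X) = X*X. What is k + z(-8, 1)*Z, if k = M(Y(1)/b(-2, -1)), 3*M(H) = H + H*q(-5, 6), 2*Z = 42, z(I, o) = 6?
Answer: 126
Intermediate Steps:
b(a, X) = X²
Y(m) = -2 + 2*m (Y(m) = -2 + (m + m) = -2 + 2*m)
Z = 21 (Z = (½)*42 = 21)
M(H) = 7*H/3 (M(H) = (H + H*6)/3 = (H + 6*H)/3 = (7*H)/3 = 7*H/3)
k = 0 (k = 7*((-2 + 2*1)/((-1)²))/3 = 7*((-2 + 2)/1)/3 = 7*(0*1)/3 = (7/3)*0 = 0)
k + z(-8, 1)*Z = 0 + 6*21 = 0 + 126 = 126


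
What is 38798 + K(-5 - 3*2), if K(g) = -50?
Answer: 38748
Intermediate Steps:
38798 + K(-5 - 3*2) = 38798 - 50 = 38748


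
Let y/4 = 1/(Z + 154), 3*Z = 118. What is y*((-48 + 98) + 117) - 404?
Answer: -58079/145 ≈ -400.54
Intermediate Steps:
Z = 118/3 (Z = (⅓)*118 = 118/3 ≈ 39.333)
y = 3/145 (y = 4/(118/3 + 154) = 4/(580/3) = 4*(3/580) = 3/145 ≈ 0.020690)
y*((-48 + 98) + 117) - 404 = 3*((-48 + 98) + 117)/145 - 404 = 3*(50 + 117)/145 - 404 = (3/145)*167 - 404 = 501/145 - 404 = -58079/145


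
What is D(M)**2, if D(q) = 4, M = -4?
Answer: 16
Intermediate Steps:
D(M)**2 = 4**2 = 16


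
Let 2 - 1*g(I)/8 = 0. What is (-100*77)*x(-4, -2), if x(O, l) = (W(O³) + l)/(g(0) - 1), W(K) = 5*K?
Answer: 495880/3 ≈ 1.6529e+5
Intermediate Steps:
g(I) = 16 (g(I) = 16 - 8*0 = 16 + 0 = 16)
x(O, l) = O³/3 + l/15 (x(O, l) = (5*O³ + l)/(16 - 1) = (l + 5*O³)/15 = (l + 5*O³)*(1/15) = O³/3 + l/15)
(-100*77)*x(-4, -2) = (-100*77)*((⅓)*(-4)³ + (1/15)*(-2)) = -7700*((⅓)*(-64) - 2/15) = -7700*(-64/3 - 2/15) = -7700*(-322/15) = 495880/3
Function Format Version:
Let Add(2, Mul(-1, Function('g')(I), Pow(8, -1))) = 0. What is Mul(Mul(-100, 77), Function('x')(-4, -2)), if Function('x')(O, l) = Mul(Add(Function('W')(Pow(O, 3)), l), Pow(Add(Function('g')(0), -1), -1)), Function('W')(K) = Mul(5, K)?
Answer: Rational(495880, 3) ≈ 1.6529e+5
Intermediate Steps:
Function('g')(I) = 16 (Function('g')(I) = Add(16, Mul(-8, 0)) = Add(16, 0) = 16)
Function('x')(O, l) = Add(Mul(Rational(1, 3), Pow(O, 3)), Mul(Rational(1, 15), l)) (Function('x')(O, l) = Mul(Add(Mul(5, Pow(O, 3)), l), Pow(Add(16, -1), -1)) = Mul(Add(l, Mul(5, Pow(O, 3))), Pow(15, -1)) = Mul(Add(l, Mul(5, Pow(O, 3))), Rational(1, 15)) = Add(Mul(Rational(1, 3), Pow(O, 3)), Mul(Rational(1, 15), l)))
Mul(Mul(-100, 77), Function('x')(-4, -2)) = Mul(Mul(-100, 77), Add(Mul(Rational(1, 3), Pow(-4, 3)), Mul(Rational(1, 15), -2))) = Mul(-7700, Add(Mul(Rational(1, 3), -64), Rational(-2, 15))) = Mul(-7700, Add(Rational(-64, 3), Rational(-2, 15))) = Mul(-7700, Rational(-322, 15)) = Rational(495880, 3)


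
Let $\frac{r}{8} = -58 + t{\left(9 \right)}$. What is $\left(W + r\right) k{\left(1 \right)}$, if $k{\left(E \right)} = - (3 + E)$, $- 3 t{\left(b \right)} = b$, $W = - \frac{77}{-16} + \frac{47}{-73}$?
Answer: $\frac{565115}{292} \approx 1935.3$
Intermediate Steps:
$W = \frac{4869}{1168}$ ($W = \left(-77\right) \left(- \frac{1}{16}\right) + 47 \left(- \frac{1}{73}\right) = \frac{77}{16} - \frac{47}{73} = \frac{4869}{1168} \approx 4.1687$)
$t{\left(b \right)} = - \frac{b}{3}$
$k{\left(E \right)} = -3 - E$
$r = -488$ ($r = 8 \left(-58 - 3\right) = 8 \left(-61\right) = -488$)
$\left(W + r\right) k{\left(1 \right)} = \left(\frac{4869}{1168} - 488\right) \left(-3 - 1\right) = - \frac{565115 \left(-3 - 1\right)}{1168} = \left(- \frac{565115}{1168}\right) \left(-4\right) = \frac{565115}{292}$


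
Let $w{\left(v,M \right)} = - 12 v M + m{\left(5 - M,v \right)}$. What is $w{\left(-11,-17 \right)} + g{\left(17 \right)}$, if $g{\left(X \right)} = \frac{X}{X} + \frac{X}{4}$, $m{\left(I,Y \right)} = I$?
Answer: $- \frac{8867}{4} \approx -2216.8$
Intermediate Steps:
$w{\left(v,M \right)} = 5 - M - 12 M v$ ($w{\left(v,M \right)} = - 12 v M - \left(-5 + M\right) = - 12 M v - \left(-5 + M\right) = 5 - M - 12 M v$)
$g{\left(X \right)} = 1 + \frac{X}{4}$ ($g{\left(X \right)} = 1 + X \frac{1}{4} = 1 + \frac{X}{4}$)
$w{\left(-11,-17 \right)} + g{\left(17 \right)} = \left(5 - -17 - \left(-204\right) \left(-11\right)\right) + \left(1 + \frac{1}{4} \cdot 17\right) = \left(5 + 17 - 2244\right) + \left(1 + \frac{17}{4}\right) = -2222 + \frac{21}{4} = - \frac{8867}{4}$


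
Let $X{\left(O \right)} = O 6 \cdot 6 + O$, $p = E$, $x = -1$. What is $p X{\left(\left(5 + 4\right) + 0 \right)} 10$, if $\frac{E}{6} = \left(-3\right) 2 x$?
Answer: $119880$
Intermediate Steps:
$E = 36$ ($E = 6 \left(-3\right) 2 \left(-1\right) = 6 \left(\left(-6\right) \left(-1\right)\right) = 6 \cdot 6 = 36$)
$p = 36$
$X{\left(O \right)} = 37 O$ ($X{\left(O \right)} = 6 O 6 + O = 36 O + O = 37 O$)
$p X{\left(\left(5 + 4\right) + 0 \right)} 10 = 36 \cdot 37 \left(\left(5 + 4\right) + 0\right) 10 = 36 \cdot 37 \left(9 + 0\right) 10 = 36 \cdot 37 \cdot 9 \cdot 10 = 36 \cdot 333 \cdot 10 = 11988 \cdot 10 = 119880$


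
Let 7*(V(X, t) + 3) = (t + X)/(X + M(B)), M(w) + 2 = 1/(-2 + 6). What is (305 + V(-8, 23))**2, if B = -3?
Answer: 754161444/8281 ≈ 91071.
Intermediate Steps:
M(w) = -7/4 (M(w) = -2 + 1/(-2 + 6) = -2 + 1/4 = -7/4)
V(X, t) = -3 + (X + t)/(7*(-7/4 + X)) (V(X, t) = -3 + ((t + X)/(X - 7/4))/7 = -3 + ((X + t)/(-7/4 + X))/7 = -3 + (X + t)/(7*(-7/4 + X)))
(305 + V(-8, 23))**2 = (305 + (147 - 80*(-8) + 4*23)/(7*(-7 + 4*(-8))))**2 = (305 + (147 + 640 + 92)/(7*(-7 - 32)))**2 = (305 + (1/7)*879/(-39))**2 = (305 + (1/7)*(-1/39)*879)**2 = (305 - 293/91)**2 = (27462/91)**2 = 754161444/8281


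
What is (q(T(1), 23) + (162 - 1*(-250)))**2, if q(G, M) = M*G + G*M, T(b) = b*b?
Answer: 209764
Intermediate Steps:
T(b) = b**2
q(G, M) = 2*G*M (q(G, M) = G*M + G*M = 2*G*M)
(q(T(1), 23) + (162 - 1*(-250)))**2 = (2*1**2*23 + (162 - 1*(-250)))**2 = (2*1*23 + (162 + 250))**2 = (46 + 412)**2 = 458**2 = 209764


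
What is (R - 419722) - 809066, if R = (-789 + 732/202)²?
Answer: -6242728059/10201 ≈ -6.1197e+5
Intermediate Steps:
R = 6292138329/10201 (R = (-789 + 732*(1/202))² = (-789 + 366/101)² = (-79323/101)² = 6292138329/10201 ≈ 6.1682e+5)
(R - 419722) - 809066 = (6292138329/10201 - 419722) - 809066 = 2010554207/10201 - 809066 = -6242728059/10201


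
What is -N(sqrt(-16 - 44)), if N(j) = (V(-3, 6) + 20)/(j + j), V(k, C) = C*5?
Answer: 5*I*sqrt(15)/6 ≈ 3.2275*I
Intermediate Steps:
V(k, C) = 5*C
N(j) = 25/j (N(j) = (5*6 + 20)/(j + j) = (30 + 20)/((2*j)) = 50*(1/(2*j)) = 25/j)
-N(sqrt(-16 - 44)) = -25/(sqrt(-16 - 44)) = -25/(sqrt(-60)) = -25/(2*I*sqrt(15)) = -25*(-I*sqrt(15)/30) = -(-5)*I*sqrt(15)/6 = 5*I*sqrt(15)/6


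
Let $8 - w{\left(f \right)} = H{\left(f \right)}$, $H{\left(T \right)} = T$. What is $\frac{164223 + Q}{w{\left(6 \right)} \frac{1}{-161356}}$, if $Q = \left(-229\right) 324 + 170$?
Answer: $-7276913566$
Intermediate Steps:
$Q = -74026$ ($Q = -74196 + 170 = -74026$)
$w{\left(f \right)} = 8 - f$
$\frac{164223 + Q}{w{\left(6 \right)} \frac{1}{-161356}} = \frac{164223 - 74026}{\left(8 - 6\right) \frac{1}{-161356}} = \frac{90197}{\left(8 - 6\right) \left(- \frac{1}{161356}\right)} = \frac{90197}{2 \left(- \frac{1}{161356}\right)} = \frac{90197}{- \frac{1}{80678}} = 90197 \left(-80678\right) = -7276913566$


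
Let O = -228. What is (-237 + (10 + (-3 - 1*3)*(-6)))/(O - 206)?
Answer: 191/434 ≈ 0.44009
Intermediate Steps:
(-237 + (10 + (-3 - 1*3)*(-6)))/(O - 206) = (-237 + (10 + (-3 - 1*3)*(-6)))/(-228 - 206) = (-237 + (10 + (-3 - 3)*(-6)))/(-434) = (-237 + (10 - 6*(-6)))*(-1/434) = (-237 + (10 + 36))*(-1/434) = (-237 + 46)*(-1/434) = -191*(-1/434) = 191/434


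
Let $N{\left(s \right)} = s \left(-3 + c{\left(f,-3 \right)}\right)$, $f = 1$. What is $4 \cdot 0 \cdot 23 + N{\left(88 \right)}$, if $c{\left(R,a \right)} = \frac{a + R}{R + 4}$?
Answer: $- \frac{1496}{5} \approx -299.2$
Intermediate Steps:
$c{\left(R,a \right)} = \frac{R + a}{4 + R}$
$N{\left(s \right)} = - \frac{17 s}{5}$ ($N{\left(s \right)} = s \left(-3 + \frac{1 - 3}{4 + 1}\right) = s \left(-3 + \frac{1}{5} \left(-2\right)\right) = s \left(-3 - \frac{2}{5}\right) = s \left(- \frac{17}{5}\right) = - \frac{17 s}{5}$)
$4 \cdot 0 \cdot 23 + N{\left(88 \right)} = 4 \cdot 0 \cdot 23 - \frac{1496}{5} = 0 \cdot 23 - \frac{1496}{5} = 0 - \frac{1496}{5} = - \frac{1496}{5}$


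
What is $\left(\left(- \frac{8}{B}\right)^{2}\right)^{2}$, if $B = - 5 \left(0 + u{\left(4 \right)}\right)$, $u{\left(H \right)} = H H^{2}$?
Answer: $\frac{1}{2560000} \approx 3.9062 \cdot 10^{-7}$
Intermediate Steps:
$u{\left(H \right)} = H^{3}$
$B = -320$ ($B = - 5 \left(0 + 4^{3}\right) = - 5 \left(0 + 64\right) = \left(-5\right) 64 = -320$)
$\left(\left(- \frac{8}{B}\right)^{2}\right)^{2} = \left(\left(- \frac{8}{-320}\right)^{2}\right)^{2} = \left(\left(\left(-8\right) \left(- \frac{1}{320}\right)\right)^{2}\right)^{2} = \left(\left(\frac{1}{40}\right)^{2}\right)^{2} = \left(\frac{1}{1600}\right)^{2} = \frac{1}{2560000}$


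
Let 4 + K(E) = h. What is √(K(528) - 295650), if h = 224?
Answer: I*√295430 ≈ 543.54*I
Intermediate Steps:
K(E) = 220 (K(E) = -4 + 224 = 220)
√(K(528) - 295650) = √(220 - 295650) = √(-295430) = I*√295430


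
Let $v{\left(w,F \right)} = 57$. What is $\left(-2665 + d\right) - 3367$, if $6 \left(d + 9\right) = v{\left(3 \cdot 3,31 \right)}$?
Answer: $- \frac{12063}{2} \approx -6031.5$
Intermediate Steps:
$d = \frac{1}{2}$ ($d = -9 + \frac{1}{6} \cdot 57 = -9 + \frac{19}{2} = \frac{1}{2} \approx 0.5$)
$\left(-2665 + d\right) - 3367 = \left(-2665 + \frac{1}{2}\right) - 3367 = - \frac{5329}{2} - 3367 = - \frac{12063}{2}$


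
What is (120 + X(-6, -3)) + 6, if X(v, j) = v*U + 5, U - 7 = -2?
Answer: 101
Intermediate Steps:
U = 5 (U = 7 - 2 = 5)
X(v, j) = 5 + 5*v (X(v, j) = v*5 + 5 = 5*v + 5 = 5 + 5*v)
(120 + X(-6, -3)) + 6 = (120 + (5 + 5*(-6))) + 6 = (120 + (5 - 30)) + 6 = (120 - 25) + 6 = 95 + 6 = 101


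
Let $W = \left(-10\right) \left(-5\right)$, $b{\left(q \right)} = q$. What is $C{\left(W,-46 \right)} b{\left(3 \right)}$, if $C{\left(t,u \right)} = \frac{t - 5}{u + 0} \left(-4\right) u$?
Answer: $-540$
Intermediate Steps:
$W = 50$
$C{\left(t,u \right)} = 20 - 4 t$ ($C{\left(t,u \right)} = \frac{-5 + t}{u} \left(-4\right) u = - \frac{4 \left(-5 + t\right)}{u} u = 20 - 4 t$)
$C{\left(W,-46 \right)} b{\left(3 \right)} = \left(20 - 200\right) 3 = \left(-180\right) 3 = -540$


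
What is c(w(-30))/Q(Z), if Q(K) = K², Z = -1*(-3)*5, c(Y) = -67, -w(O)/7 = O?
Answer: -67/225 ≈ -0.29778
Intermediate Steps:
w(O) = -7*O
Z = 15 (Z = 3*5 = 15)
c(w(-30))/Q(Z) = -67/(15²) = -67/225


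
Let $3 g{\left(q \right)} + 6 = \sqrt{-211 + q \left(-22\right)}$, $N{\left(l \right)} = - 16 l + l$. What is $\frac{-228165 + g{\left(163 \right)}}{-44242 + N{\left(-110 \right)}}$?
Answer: $\frac{228167}{42592} - \frac{i \sqrt{3797}}{127776} \approx 5.357 - 0.00048225 i$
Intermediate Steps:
$N{\left(l \right)} = - 15 l$
$g{\left(q \right)} = -2 + \frac{\sqrt{-211 - 22 q}}{3}$ ($g{\left(q \right)} = -2 + \frac{\sqrt{-211 + q \left(-22\right)}}{3} = -2 + \frac{\sqrt{-211 - 22 q}}{3}$)
$\frac{-228165 + g{\left(163 \right)}}{-44242 + N{\left(-110 \right)}} = \frac{-228165 - \left(2 - \frac{\sqrt{-211 - 3586}}{3}\right)}{-44242 - -1650} = \frac{-228165 - \left(2 - \frac{\sqrt{-211 - 3586}}{3}\right)}{-44242 + 1650} = \frac{-228165 - \left(2 - \frac{\sqrt{-3797}}{3}\right)}{-42592} = \left(-228165 - \left(2 - \frac{i \sqrt{3797}}{3}\right)\right) \left(- \frac{1}{42592}\right) = \left(-228167 + \frac{i \sqrt{3797}}{3}\right) \left(- \frac{1}{42592}\right) = \frac{228167}{42592} - \frac{i \sqrt{3797}}{127776}$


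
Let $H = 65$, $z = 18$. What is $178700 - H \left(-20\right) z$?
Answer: $202100$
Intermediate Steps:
$178700 - H \left(-20\right) z = 178700 - 65 \left(-20\right) 18 = 178700 - \left(-1300\right) 18 = 178700 - -23400 = 178700 + 23400 = 202100$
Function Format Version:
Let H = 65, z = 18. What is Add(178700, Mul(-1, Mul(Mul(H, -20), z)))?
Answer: 202100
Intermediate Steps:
Add(178700, Mul(-1, Mul(Mul(H, -20), z))) = Add(178700, Mul(-1, Mul(Mul(65, -20), 18))) = Add(178700, Mul(-1, Mul(-1300, 18))) = Add(178700, Mul(-1, -23400)) = Add(178700, 23400) = 202100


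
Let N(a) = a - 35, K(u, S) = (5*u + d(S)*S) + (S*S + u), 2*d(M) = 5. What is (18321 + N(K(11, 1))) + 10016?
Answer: 56743/2 ≈ 28372.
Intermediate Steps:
d(M) = 5/2 (d(M) = (½)*5 = 5/2)
K(u, S) = S² + 6*u + 5*S/2 (K(u, S) = (5*u + 5*S/2) + (S*S + u) = (5*u + 5*S/2) + (S² + u) = (5*u + 5*S/2) + (u + S²) = S² + 6*u + 5*S/2)
N(a) = -35 + a
(18321 + N(K(11, 1))) + 10016 = (18321 + (-35 + (1² + 6*11 + (5/2)*1))) + 10016 = (18321 + (-35 + (1 + 66 + 5/2))) + 10016 = (18321 + (-35 + 139/2)) + 10016 = (18321 + 69/2) + 10016 = 36711/2 + 10016 = 56743/2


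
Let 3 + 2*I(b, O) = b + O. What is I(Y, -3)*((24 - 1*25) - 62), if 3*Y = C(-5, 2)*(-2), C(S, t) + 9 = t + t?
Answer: 84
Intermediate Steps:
C(S, t) = -9 + 2*t (C(S, t) = -9 + (t + t) = -9 + 2*t)
Y = 10/3 (Y = ((-9 + 2*2)*(-2))/3 = ((-9 + 4)*(-2))/3 = (-5*(-2))/3 = (⅓)*10 = 10/3 ≈ 3.3333)
I(b, O) = -3/2 + O/2 + b/2 (I(b, O) = -3/2 + (b + O)/2 = -3/2 + (O + b)/2 = -3/2 + (O/2 + b/2) = -3/2 + O/2 + b/2)
I(Y, -3)*((24 - 1*25) - 62) = (-3/2 + (½)*(-3) + (½)*(10/3))*((24 - 1*25) - 62) = (-3/2 - 3/2 + 5/3)*((24 - 25) - 62) = -4*(-1 - 62)/3 = -4/3*(-63) = 84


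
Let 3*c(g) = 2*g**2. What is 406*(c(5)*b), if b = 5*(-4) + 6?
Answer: -284200/3 ≈ -94733.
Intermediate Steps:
b = -14 (b = -20 + 6 = -14)
c(g) = 2*g**2/3 (c(g) = (2*g**2)/3 = 2*g**2/3)
406*(c(5)*b) = 406*(((2/3)*5**2)*(-14)) = 406*(((2/3)*25)*(-14)) = 406*((50/3)*(-14)) = 406*(-700/3) = -284200/3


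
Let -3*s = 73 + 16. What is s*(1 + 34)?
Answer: -3115/3 ≈ -1038.3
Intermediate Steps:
s = -89/3 (s = -(73 + 16)/3 = -1/3*89 = -89/3 ≈ -29.667)
s*(1 + 34) = -89*(1 + 34)/3 = -89/3*35 = -3115/3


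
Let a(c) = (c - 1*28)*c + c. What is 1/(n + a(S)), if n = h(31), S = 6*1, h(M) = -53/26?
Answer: -26/3329 ≈ -0.0078102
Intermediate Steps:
h(M) = -53/26 (h(M) = -53*1/26 = -53/26)
S = 6
a(c) = c + c*(-28 + c) (a(c) = (c - 28)*c + c = (-28 + c)*c + c = c*(-28 + c) + c = c + c*(-28 + c))
n = -53/26 ≈ -2.0385
1/(n + a(S)) = 1/(-53/26 + 6*(-27 + 6)) = 1/(-53/26 + 6*(-21)) = 1/(-53/26 - 126) = 1/(-3329/26) = -26/3329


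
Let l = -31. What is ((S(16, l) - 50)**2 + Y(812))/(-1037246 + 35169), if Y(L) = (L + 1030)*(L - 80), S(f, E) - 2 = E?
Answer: -1354585/1002077 ≈ -1.3518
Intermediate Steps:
S(f, E) = 2 + E
Y(L) = (-80 + L)*(1030 + L) (Y(L) = (1030 + L)*(-80 + L) = (-80 + L)*(1030 + L))
((S(16, l) - 50)**2 + Y(812))/(-1037246 + 35169) = (((2 - 31) - 50)**2 + (-82400 + 812**2 + 950*812))/(-1037246 + 35169) = ((-29 - 50)**2 + (-82400 + 659344 + 771400))/(-1002077) = ((-79)**2 + 1348344)*(-1/1002077) = (6241 + 1348344)*(-1/1002077) = 1354585*(-1/1002077) = -1354585/1002077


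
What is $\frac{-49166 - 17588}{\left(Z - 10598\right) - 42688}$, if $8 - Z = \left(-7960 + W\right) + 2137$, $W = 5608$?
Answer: $\frac{66754}{53063} \approx 1.258$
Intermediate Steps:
$Z = 223$ ($Z = 8 - \left(\left(-7960 + 5608\right) + 2137\right) = 8 - \left(-2352 + 2137\right) = 8 - -215 = 8 + 215 = 223$)
$\frac{-49166 - 17588}{\left(Z - 10598\right) - 42688} = \frac{-49166 - 17588}{\left(223 - 10598\right) - 42688} = - \frac{66754}{-10375 - 42688} = - \frac{66754}{-53063} = \left(-66754\right) \left(- \frac{1}{53063}\right) = \frac{66754}{53063}$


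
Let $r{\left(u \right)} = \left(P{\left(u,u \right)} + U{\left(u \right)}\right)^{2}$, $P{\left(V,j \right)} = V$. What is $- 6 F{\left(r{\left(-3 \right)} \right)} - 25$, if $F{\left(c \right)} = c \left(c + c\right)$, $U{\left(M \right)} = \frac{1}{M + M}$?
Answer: $- \frac{133021}{108} \approx -1231.7$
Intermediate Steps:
$U{\left(M \right)} = \frac{1}{2 M}$
$r{\left(u \right)} = \left(u + \frac{1}{2 u}\right)^{2}$
$F{\left(c \right)} = 2 c^{2}$ ($F{\left(c \right)} = c 2 c = 2 c^{2}$)
$- 6 F{\left(r{\left(-3 \right)} \right)} - 25 = - 6 \cdot 2 \left(\left(-3 + \frac{1}{2 \left(-3\right)}\right)^{2}\right)^{2} - 25 = - 6 \cdot 2 \left(\left(-3 + \frac{1}{2} \left(- \frac{1}{3}\right)\right)^{2}\right)^{2} - 25 = - 6 \cdot 2 \left(\left(-3 - \frac{1}{6}\right)^{2}\right)^{2} - 25 = - 6 \cdot 2 \left(\left(- \frac{19}{6}\right)^{2}\right)^{2} - 25 = - 6 \cdot 2 \left(\frac{361}{36}\right)^{2} - 25 = - 6 \cdot 2 \cdot \frac{130321}{1296} - 25 = \left(-6\right) \frac{130321}{648} - 25 = - \frac{130321}{108} - 25 = - \frac{133021}{108}$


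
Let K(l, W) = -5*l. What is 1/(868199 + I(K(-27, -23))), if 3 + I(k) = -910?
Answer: 1/867286 ≈ 1.1530e-6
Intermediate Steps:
I(k) = -913 (I(k) = -3 - 910 = -913)
1/(868199 + I(K(-27, -23))) = 1/(868199 - 913) = 1/867286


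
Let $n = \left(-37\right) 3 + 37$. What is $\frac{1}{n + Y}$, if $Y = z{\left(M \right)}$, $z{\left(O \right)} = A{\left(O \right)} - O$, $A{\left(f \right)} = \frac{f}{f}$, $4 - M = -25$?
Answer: $- \frac{1}{102} \approx -0.0098039$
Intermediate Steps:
$M = 29$ ($M = 4 - -25 = 4 + 25 = 29$)
$A{\left(f \right)} = 1$
$z{\left(O \right)} = 1 - O$
$n = -74$ ($n = -111 + 37 = -74$)
$Y = -28$ ($Y = 1 - 29 = -28$)
$\frac{1}{n + Y} = \frac{1}{-74 - 28} = \frac{1}{-102} = - \frac{1}{102}$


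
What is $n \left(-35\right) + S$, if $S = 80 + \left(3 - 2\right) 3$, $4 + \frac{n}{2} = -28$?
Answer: $2323$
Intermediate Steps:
$n = -64$ ($n = -8 + 2 \left(-28\right) = -8 - 56 = -64$)
$S = 83$ ($S = 80 + 1 \cdot 3 = 80 + 3 = 83$)
$n \left(-35\right) + S = \left(-64\right) \left(-35\right) + 83 = 2240 + 83 = 2323$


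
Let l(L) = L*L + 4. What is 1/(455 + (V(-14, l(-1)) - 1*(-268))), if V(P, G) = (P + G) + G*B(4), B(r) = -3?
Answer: 1/699 ≈ 0.0014306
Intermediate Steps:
l(L) = 4 + L**2 (l(L) = L**2 + 4 = 4 + L**2)
V(P, G) = P - 2*G (V(P, G) = (P + G) + G*(-3) = (G + P) - 3*G = P - 2*G)
1/(455 + (V(-14, l(-1)) - 1*(-268))) = 1/(455 + ((-14 - 2*(4 + (-1)**2)) - 1*(-268))) = 1/(455 + ((-14 - 2*(4 + 1)) + 268)) = 1/(455 + ((-14 - 2*5) + 268)) = 1/(455 + ((-14 - 10) + 268)) = 1/(455 + (-24 + 268)) = 1/(455 + 244) = 1/699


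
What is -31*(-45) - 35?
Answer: 1360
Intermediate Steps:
-31*(-45) - 35 = 1395 - 35 = 1360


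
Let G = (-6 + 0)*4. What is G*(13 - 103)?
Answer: 2160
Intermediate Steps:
G = -24 (G = -6*4 = -24)
G*(13 - 103) = -24*(13 - 103) = -24*(-90) = 2160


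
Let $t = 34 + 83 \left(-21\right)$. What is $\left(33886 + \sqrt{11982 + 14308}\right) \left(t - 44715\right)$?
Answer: $-1573123664 - 46424 \sqrt{26290} \approx -1.5807 \cdot 10^{9}$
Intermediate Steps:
$t = -1709$ ($t = 34 - 1743 = -1709$)
$\left(33886 + \sqrt{11982 + 14308}\right) \left(t - 44715\right) = \left(33886 + \sqrt{11982 + 14308}\right) \left(-1709 - 44715\right) = \left(33886 + \sqrt{26290}\right) \left(-46424\right) = -1573123664 - 46424 \sqrt{26290}$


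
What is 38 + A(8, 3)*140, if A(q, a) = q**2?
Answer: 8998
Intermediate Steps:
38 + A(8, 3)*140 = 38 + 8**2*140 = 38 + 64*140 = 38 + 8960 = 8998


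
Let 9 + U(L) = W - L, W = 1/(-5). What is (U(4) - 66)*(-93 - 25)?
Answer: 46728/5 ≈ 9345.6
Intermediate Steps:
W = -⅕ ≈ -0.20000
U(L) = -46/5 - L (U(L) = -9 + (-⅕ - L) = -46/5 - L)
(U(4) - 66)*(-93 - 25) = ((-46/5 - 1*4) - 66)*(-93 - 25) = ((-46/5 - 4) - 66)*(-118) = (-66/5 - 66)*(-118) = -396/5*(-118) = 46728/5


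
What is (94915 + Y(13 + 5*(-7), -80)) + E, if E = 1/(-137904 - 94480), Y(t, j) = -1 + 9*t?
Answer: 22010482943/232384 ≈ 94716.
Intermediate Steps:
E = -1/232384 (E = 1/(-232384) = -1/232384 ≈ -4.3032e-6)
(94915 + Y(13 + 5*(-7), -80)) + E = (94915 + (-1 + 9*(13 + 5*(-7)))) - 1/232384 = (94915 + (-1 + 9*(13 - 35))) - 1/232384 = (94915 + (-1 + 9*(-22))) - 1/232384 = (94915 + (-1 - 198)) - 1/232384 = (94915 - 199) - 1/232384 = 94716 - 1/232384 = 22010482943/232384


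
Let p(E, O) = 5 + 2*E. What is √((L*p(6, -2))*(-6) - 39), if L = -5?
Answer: √471 ≈ 21.703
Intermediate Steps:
√((L*p(6, -2))*(-6) - 39) = √(-5*(5 + 2*6)*(-6) - 39) = √(-5*(5 + 12)*(-6) - 39) = √(-5*17*(-6) - 39) = √(-85*(-6) - 39) = √(510 - 39) = √471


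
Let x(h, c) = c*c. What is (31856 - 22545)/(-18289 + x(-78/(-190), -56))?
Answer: -9311/15153 ≈ -0.61447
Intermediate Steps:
x(h, c) = c²
(31856 - 22545)/(-18289 + x(-78/(-190), -56)) = (31856 - 22545)/(-18289 + (-56)²) = 9311/(-18289 + 3136) = 9311/(-15153) = 9311*(-1/15153) = -9311/15153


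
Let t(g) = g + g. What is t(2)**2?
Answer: 16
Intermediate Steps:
t(g) = 2*g
t(2)**2 = (2*2)**2 = 4**2 = 16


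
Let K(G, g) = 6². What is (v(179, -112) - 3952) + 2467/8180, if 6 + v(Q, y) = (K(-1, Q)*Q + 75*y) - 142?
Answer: -49535613/8180 ≈ -6055.7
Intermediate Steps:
K(G, g) = 36
v(Q, y) = -148 + 36*Q + 75*y (v(Q, y) = -6 + ((36*Q + 75*y) - 142) = -6 + (-142 + 36*Q + 75*y) = -148 + 36*Q + 75*y)
(v(179, -112) - 3952) + 2467/8180 = ((-148 + 36*179 + 75*(-112)) - 3952) + 2467/8180 = ((-148 + 6444 - 8400) - 3952) + 2467*(1/8180) = (-2104 - 3952) + 2467/8180 = -6056 + 2467/8180 = -49535613/8180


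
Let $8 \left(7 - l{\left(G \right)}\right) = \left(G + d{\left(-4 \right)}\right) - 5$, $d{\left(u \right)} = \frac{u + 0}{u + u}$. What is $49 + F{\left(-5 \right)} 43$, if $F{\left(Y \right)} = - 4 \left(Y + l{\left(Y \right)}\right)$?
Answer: $- \frac{1997}{4} \approx -499.25$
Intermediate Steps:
$d{\left(u \right)} = \frac{1}{2}$ ($d{\left(u \right)} = \frac{u}{2 u} = u \frac{1}{2 u} = \frac{1}{2}$)
$l{\left(G \right)} = \frac{121}{16} - \frac{G}{8}$ ($l{\left(G \right)} = 7 - \frac{\left(G + \frac{1}{2}\right) - 5}{8} = 7 - \frac{\left(\frac{1}{2} + G\right) - 5}{8} = 7 - \frac{- \frac{9}{2} + G}{8} = 7 - \left(- \frac{9}{16} + \frac{G}{8}\right) = \frac{121}{16} - \frac{G}{8}$)
$F{\left(Y \right)} = - \frac{121}{4} - \frac{7 Y}{2}$ ($F{\left(Y \right)} = - 4 \left(Y - \left(- \frac{121}{16} + \frac{Y}{8}\right)\right) = - 4 \left(\frac{121}{16} + \frac{7 Y}{8}\right) = - \frac{121}{4} - \frac{7 Y}{2}$)
$49 + F{\left(-5 \right)} 43 = 49 + \left(- \frac{121}{4} - - \frac{35}{2}\right) 43 = 49 + \left(- \frac{121}{4} + \frac{35}{2}\right) 43 = 49 - \frac{2193}{4} = - \frac{1997}{4}$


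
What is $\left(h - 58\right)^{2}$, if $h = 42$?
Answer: $256$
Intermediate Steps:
$\left(h - 58\right)^{2} = \left(42 - 58\right)^{2} = \left(-16\right)^{2} = 256$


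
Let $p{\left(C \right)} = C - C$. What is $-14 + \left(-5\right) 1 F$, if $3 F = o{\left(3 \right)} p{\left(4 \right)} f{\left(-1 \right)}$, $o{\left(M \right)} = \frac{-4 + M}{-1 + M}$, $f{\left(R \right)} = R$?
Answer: $-14$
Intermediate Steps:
$p{\left(C \right)} = 0$
$o{\left(M \right)} = \frac{-4 + M}{-1 + M}$
$F = 0$ ($F = \frac{\frac{-4 + 3}{-1 + 3} \cdot 0 \left(-1\right)}{3} = \frac{\frac{1}{2} \left(-1\right) 0 \left(-1\right)}{3} = \frac{\left(- \frac{1}{2}\right) 0 \left(-1\right)}{3} = \frac{0 \left(-1\right)}{3} = \frac{1}{3} \cdot 0 = 0$)
$-14 + \left(-5\right) 1 F = -14 + \left(-5\right) 1 \cdot 0 = -14 - 0 = -14 + 0 = -14$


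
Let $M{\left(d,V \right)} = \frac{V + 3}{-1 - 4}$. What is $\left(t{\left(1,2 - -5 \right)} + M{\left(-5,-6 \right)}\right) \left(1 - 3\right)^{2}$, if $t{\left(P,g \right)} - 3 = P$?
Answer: $\frac{92}{5} \approx 18.4$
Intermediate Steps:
$t{\left(P,g \right)} = 3 + P$
$M{\left(d,V \right)} = - \frac{3}{5} - \frac{V}{5}$ ($M{\left(d,V \right)} = \frac{3 + V}{-5} = \left(3 + V\right) \left(- \frac{1}{5}\right) = - \frac{3}{5} - \frac{V}{5}$)
$\left(t{\left(1,2 - -5 \right)} + M{\left(-5,-6 \right)}\right) \left(1 - 3\right)^{2} = \left(\left(3 + 1\right) - - \frac{3}{5}\right) \left(1 - 3\right)^{2} = \left(4 + \left(- \frac{3}{5} + \frac{6}{5}\right)\right) \left(-2\right)^{2} = \left(4 + \frac{3}{5}\right) 4 = \frac{23}{5} \cdot 4 = \frac{92}{5}$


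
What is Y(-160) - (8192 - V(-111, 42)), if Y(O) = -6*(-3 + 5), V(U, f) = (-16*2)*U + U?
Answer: -4763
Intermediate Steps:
V(U, f) = -31*U (V(U, f) = -32*U + U = -31*U)
Y(O) = -12 (Y(O) = -6*2 = -12)
Y(-160) - (8192 - V(-111, 42)) = -12 - (8192 - (-31)*(-111)) = -12 - (8192 - 1*3441) = -12 - (8192 - 3441) = -12 - 1*4751 = -12 - 4751 = -4763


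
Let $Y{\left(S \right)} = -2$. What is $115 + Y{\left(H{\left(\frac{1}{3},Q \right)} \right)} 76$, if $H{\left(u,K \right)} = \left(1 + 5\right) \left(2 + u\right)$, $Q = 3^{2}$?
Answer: $-37$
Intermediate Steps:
$Q = 9$
$H{\left(u,K \right)} = 12 + 6 u$ ($H{\left(u,K \right)} = 6 \left(2 + u\right) = 12 + 6 u$)
$115 + Y{\left(H{\left(\frac{1}{3},Q \right)} \right)} 76 = 115 - 152 = -37$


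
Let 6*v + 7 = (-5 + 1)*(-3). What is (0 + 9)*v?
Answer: 15/2 ≈ 7.5000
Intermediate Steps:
v = 5/6 (v = -7/6 + ((-5 + 1)*(-3))/6 = -7/6 + (-4*(-3))/6 = -7/6 + (1/6)*12 = -7/6 + 2 = 5/6 ≈ 0.83333)
(0 + 9)*v = (0 + 9)*(5/6) = 9*(5/6) = 15/2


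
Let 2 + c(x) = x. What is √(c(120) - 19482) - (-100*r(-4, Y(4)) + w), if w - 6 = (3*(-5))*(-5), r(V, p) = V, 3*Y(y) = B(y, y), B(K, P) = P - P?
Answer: -481 + 2*I*√4841 ≈ -481.0 + 139.15*I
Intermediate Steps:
B(K, P) = 0
Y(y) = 0 (Y(y) = (⅓)*0 = 0)
w = 81 (w = 6 + (3*(-5))*(-5) = 6 - 15*(-5) = 6 + 75 = 81)
c(x) = -2 + x
√(c(120) - 19482) - (-100*r(-4, Y(4)) + w) = √((-2 + 120) - 19482) - (-100*(-4) + 81) = √(118 - 19482) - (400 + 81) = √(-19364) - 1*481 = 2*I*√4841 - 481 = -481 + 2*I*√4841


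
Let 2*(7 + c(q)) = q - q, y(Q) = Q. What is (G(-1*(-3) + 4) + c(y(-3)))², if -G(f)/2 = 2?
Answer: 121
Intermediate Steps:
c(q) = -7 (c(q) = -7 + (q - q)/2 = -7 + (½)*0 = -7 + 0 = -7)
G(f) = -4 (G(f) = -2*2 = -4)
(G(-1*(-3) + 4) + c(y(-3)))² = (-4 - 7)² = (-11)² = 121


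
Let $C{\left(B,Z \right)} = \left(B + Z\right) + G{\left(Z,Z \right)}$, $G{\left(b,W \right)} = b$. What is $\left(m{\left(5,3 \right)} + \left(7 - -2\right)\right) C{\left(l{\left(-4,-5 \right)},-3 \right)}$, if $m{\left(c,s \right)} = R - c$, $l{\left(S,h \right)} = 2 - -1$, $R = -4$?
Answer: $0$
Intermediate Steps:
$l{\left(S,h \right)} = 3$ ($l{\left(S,h \right)} = 2 + 1 = 3$)
$C{\left(B,Z \right)} = B + 2 Z$ ($C{\left(B,Z \right)} = \left(B + Z\right) + Z = B + 2 Z$)
$m{\left(c,s \right)} = -4 - c$
$\left(m{\left(5,3 \right)} + \left(7 - -2\right)\right) C{\left(l{\left(-4,-5 \right)},-3 \right)} = \left(\left(-4 - 5\right) + \left(7 - -2\right)\right) \left(3 + 2 \left(-3\right)\right) = \left(\left(-4 - 5\right) + \left(7 + 2\right)\right) \left(3 - 6\right) = \left(-9 + 9\right) \left(-3\right) = 0 \left(-3\right) = 0$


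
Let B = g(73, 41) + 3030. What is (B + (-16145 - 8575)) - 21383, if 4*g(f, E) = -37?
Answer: -172329/4 ≈ -43082.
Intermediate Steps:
g(f, E) = -37/4 (g(f, E) = (¼)*(-37) = -37/4)
B = 12083/4 (B = -37/4 + 3030 = 12083/4 ≈ 3020.8)
(B + (-16145 - 8575)) - 21383 = (12083/4 + (-16145 - 8575)) - 21383 = (12083/4 - 24720) - 21383 = -86797/4 - 21383 = -172329/4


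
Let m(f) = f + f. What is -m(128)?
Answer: -256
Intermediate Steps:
m(f) = 2*f
-m(128) = -2*128 = -1*256 = -256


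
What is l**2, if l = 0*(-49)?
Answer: 0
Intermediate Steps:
l = 0
l**2 = 0**2 = 0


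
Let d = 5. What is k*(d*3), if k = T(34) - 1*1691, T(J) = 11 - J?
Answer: -25710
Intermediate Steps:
k = -1714 (k = (11 - 1*34) - 1*1691 = (11 - 34) - 1691 = -23 - 1691 = -1714)
k*(d*3) = -8570*3 = -1714*15 = -25710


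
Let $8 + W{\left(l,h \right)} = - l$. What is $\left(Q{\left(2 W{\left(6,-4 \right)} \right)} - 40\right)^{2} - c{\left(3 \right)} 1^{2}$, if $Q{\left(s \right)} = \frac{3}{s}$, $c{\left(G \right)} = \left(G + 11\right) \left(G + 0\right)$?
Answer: $\frac{1228201}{784} \approx 1566.6$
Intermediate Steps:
$W{\left(l,h \right)} = -8 - l$
$c{\left(G \right)} = G \left(11 + G\right)$ ($c{\left(G \right)} = \left(11 + G\right) G = G \left(11 + G\right)$)
$\left(Q{\left(2 W{\left(6,-4 \right)} \right)} - 40\right)^{2} - c{\left(3 \right)} 1^{2} = \left(\frac{3}{2 \left(-8 - 6\right)} - 40\right)^{2} - 3 \left(11 + 3\right) 1^{2} = \left(\frac{3}{2 \left(-8 - 6\right)} - 40\right)^{2} - 3 \cdot 14 \cdot 1 = \left(\frac{3}{2 \left(-14\right)} - 40\right)^{2} - 42 \cdot 1 = \left(\frac{3}{-28} - 40\right)^{2} - 42 = \left(3 \left(- \frac{1}{28}\right) - 40\right)^{2} - 42 = \left(- \frac{3}{28} - 40\right)^{2} - 42 = \left(- \frac{1123}{28}\right)^{2} - 42 = \frac{1261129}{784} - 42 = \frac{1228201}{784}$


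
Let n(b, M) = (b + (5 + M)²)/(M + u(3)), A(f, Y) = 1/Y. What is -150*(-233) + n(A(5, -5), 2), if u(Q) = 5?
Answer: 1223494/35 ≈ 34957.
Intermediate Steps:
n(b, M) = (b + (5 + M)²)/(5 + M) (n(b, M) = (b + (5 + M)²)/(M + 5) = (b + (5 + M)²)/(5 + M))
-150*(-233) + n(A(5, -5), 2) = -150*(-233) + (5 + 2 + 1/((-5)*(5 + 2))) = 34950 + (5 + 2 - ⅕/7) = 34950 + (5 + 2 - ⅕*⅐) = 34950 + (5 + 2 - 1/35) = 34950 + 244/35 = 1223494/35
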